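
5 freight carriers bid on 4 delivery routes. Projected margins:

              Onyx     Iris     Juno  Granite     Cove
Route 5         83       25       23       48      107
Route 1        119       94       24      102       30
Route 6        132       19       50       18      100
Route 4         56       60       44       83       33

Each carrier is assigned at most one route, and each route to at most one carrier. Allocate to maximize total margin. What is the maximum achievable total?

Max total: $416k

Treat this as an assignment problem: match each carrier to one route.
Optimal: Cove→Route 5 ($107k), Iris→Route 1 ($94k), Onyx→Route 6 ($132k), Granite→Route 4 ($83k) — total 107+94+132+83 = $416k.
Row-greedy (each carrier in turn takes its best remaining route) gives $318k, worse by 98.
Next-best assignment: Cove→Route 5, Granite→Route 1, Onyx→Route 6, Iris→Route 4 = $401k.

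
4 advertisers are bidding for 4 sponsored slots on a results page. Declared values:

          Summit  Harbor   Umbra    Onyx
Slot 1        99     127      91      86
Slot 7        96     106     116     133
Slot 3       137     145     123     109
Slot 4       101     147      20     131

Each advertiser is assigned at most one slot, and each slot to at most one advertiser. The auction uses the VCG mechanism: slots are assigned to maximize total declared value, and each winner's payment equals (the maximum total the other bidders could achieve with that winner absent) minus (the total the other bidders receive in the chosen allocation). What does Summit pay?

Summit pays $29.

Efficient allocation: Summit→Slot 3 ($137), Harbor→Slot 1 ($127), Umbra→Slot 7 ($116), Onyx→Slot 4 ($131); total welfare W = $511.
Summit receives Slot 3 at value $137, so the others get W − 137 = $374.
Without Summit: best allocation of the remaining 3 bidders over all 4 slots is Harbor→Slot 4 ($147), Umbra→Slot 3 ($123), Onyx→Slot 7 ($133), total $403.
VCG payment = (others' best without Summit) − (others' welfare with Summit) = 403 − 374 = $29.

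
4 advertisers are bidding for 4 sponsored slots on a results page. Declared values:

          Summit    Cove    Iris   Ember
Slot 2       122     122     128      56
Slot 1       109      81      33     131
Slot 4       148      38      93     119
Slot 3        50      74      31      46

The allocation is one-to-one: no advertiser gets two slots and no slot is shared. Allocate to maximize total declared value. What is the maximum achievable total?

Maximum total: $481

Optimal: Summit→Slot 4 ($148), Cove→Slot 3 ($74), Iris→Slot 2 ($128), Ember→Slot 1 ($131) — total 148+74+128+131 = $481.
Next-best assignment: Summit→Slot 4, Cove→Slot 2, Iris→Slot 3, Ember→Slot 1 = $432.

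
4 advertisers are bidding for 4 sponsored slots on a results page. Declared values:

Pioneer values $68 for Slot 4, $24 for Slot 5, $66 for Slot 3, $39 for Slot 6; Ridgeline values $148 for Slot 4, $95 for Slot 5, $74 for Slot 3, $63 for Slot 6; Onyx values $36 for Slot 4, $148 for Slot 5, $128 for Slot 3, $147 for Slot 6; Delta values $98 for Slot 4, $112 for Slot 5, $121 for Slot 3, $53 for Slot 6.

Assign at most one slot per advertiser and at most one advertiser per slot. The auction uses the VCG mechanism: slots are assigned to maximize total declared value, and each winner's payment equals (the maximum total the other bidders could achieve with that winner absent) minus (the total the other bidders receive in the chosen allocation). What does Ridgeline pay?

Efficient allocation: Pioneer→Slot 3 ($66), Ridgeline→Slot 4 ($148), Onyx→Slot 6 ($147), Delta→Slot 5 ($112); total welfare W = $473.
Ridgeline receives Slot 4 at value $148, so the others get W − 148 = $325.
Without Ridgeline: best allocation of the remaining 3 bidders over all 4 slots is Pioneer→Slot 4 ($68), Onyx→Slot 5 ($148), Delta→Slot 3 ($121), total $337.
VCG payment = (others' best without Ridgeline) − (others' welfare with Ridgeline) = 337 − 325 = $12.

Ridgeline pays $12.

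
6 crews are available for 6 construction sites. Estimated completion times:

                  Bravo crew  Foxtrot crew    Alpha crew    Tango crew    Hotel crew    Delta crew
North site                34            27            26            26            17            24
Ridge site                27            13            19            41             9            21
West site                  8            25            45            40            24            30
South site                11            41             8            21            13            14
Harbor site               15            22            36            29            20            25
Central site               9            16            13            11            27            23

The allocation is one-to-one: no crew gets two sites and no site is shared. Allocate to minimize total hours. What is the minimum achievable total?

Minimum total: 82 hours

Treat this as an assignment problem: match each crew to one site.
Optimal: Bravo crew→West site (8 hours), Foxtrot crew→Ridge site (13 hours), Alpha crew→South site (8 hours), Tango crew→Central site (11 hours), Hotel crew→North site (17 hours), Delta crew→Harbor site (25 hours) — total 8+13+8+11+17+25 = 82 hours.
Swapping Delta crew↔Tango crew (Delta crew→Central site 23 hours, Tango crew→Harbor site 29 hours) adds 16.
No other one-to-one assignment undercuts 82 hours.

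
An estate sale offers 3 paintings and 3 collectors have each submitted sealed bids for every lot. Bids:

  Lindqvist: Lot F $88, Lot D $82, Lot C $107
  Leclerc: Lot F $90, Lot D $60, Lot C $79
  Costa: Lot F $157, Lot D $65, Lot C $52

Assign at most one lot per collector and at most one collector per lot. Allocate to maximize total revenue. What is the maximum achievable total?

Max total: $324

Optimal: Lindqvist→Lot C ($107), Leclerc→Lot D ($60), Costa→Lot F ($157) — total 107+60+157 = $324.
Row-greedy (each collector in turn takes its best remaining lot) gives $262, worse by 62.
Next-best assignment: Lindqvist→Lot D, Leclerc→Lot C, Costa→Lot F = $318.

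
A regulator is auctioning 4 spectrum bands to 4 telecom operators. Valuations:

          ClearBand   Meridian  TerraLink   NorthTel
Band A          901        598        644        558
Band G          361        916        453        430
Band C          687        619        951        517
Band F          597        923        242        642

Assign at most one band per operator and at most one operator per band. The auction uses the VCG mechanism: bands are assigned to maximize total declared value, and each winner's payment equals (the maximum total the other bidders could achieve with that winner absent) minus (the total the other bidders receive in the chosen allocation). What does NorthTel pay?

Efficient allocation: ClearBand→Band A ($901M), Meridian→Band G ($916M), TerraLink→Band C ($951M), NorthTel→Band F ($642M); total welfare W = $3410M.
NorthTel receives Band F at value $642M, so the others get W − 642 = $2768M.
Without NorthTel: best allocation of the remaining 3 bidders over all 4 bands is ClearBand→Band A ($901M), Meridian→Band F ($923M), TerraLink→Band C ($951M), total $2775M.
VCG payment = (others' best without NorthTel) − (others' welfare with NorthTel) = 2775 − 2768 = $7M.

NorthTel pays $7M.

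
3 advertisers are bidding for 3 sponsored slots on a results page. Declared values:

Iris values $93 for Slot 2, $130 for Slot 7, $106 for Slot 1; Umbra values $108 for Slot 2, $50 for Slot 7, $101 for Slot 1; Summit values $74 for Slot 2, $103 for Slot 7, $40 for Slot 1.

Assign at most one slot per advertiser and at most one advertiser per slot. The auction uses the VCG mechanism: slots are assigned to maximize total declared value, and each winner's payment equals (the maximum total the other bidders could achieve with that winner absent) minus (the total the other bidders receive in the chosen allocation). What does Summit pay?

Efficient allocation: Iris→Slot 1 ($106), Umbra→Slot 2 ($108), Summit→Slot 7 ($103); total welfare W = $317.
Summit receives Slot 7 at value $103, so the others get W − 103 = $214.
Without Summit: best allocation of the remaining 2 bidders over all 3 slots is Iris→Slot 7 ($130), Umbra→Slot 2 ($108), total $238.
VCG payment = (others' best without Summit) − (others' welfare with Summit) = 238 − 214 = $24.

Summit pays $24.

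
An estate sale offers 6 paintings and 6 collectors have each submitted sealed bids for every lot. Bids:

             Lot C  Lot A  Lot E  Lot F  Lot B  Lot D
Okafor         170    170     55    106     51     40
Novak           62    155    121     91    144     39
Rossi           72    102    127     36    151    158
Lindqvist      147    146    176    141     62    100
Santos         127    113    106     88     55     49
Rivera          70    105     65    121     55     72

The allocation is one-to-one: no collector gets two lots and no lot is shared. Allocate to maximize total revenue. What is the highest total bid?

This is a one-to-one assignment (maximum-weight bipartite matching).
Optimal: Okafor→Lot A ($170), Novak→Lot B ($144), Rossi→Lot D ($158), Lindqvist→Lot E ($176), Santos→Lot C ($127), Rivera→Lot F ($121) — total 170+144+158+176+127+121 = $896.
Row-greedy (each collector in turn takes its best remaining lot) gives $802, worse by 94.
Next-best assignment: Okafor→Lot C, Novak→Lot B, Rossi→Lot D, Lindqvist→Lot E, Santos→Lot A, Rivera→Lot F = $882.

Max total: $896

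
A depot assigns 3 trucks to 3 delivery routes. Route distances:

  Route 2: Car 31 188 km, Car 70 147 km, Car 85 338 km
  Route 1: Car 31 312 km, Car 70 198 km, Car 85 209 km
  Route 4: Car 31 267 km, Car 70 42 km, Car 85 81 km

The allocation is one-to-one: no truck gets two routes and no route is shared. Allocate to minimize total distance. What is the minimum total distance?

Minimum total: 439 km

This is a one-to-one assignment (minimum-cost bipartite matching).
Optimal: Car 31→Route 2 (188 km), Car 70→Route 4 (42 km), Car 85→Route 1 (209 km) — total 188+42+209 = 439 km.
Column-greedy (each route in turn goes to its cheapest remaining truck) gives 623 km, worse by 184.
Swapping Car 85↔Car 31 (Car 85→Route 2 338 km, Car 31→Route 1 312 km) adds 253.
No other one-to-one assignment undercuts 439 km.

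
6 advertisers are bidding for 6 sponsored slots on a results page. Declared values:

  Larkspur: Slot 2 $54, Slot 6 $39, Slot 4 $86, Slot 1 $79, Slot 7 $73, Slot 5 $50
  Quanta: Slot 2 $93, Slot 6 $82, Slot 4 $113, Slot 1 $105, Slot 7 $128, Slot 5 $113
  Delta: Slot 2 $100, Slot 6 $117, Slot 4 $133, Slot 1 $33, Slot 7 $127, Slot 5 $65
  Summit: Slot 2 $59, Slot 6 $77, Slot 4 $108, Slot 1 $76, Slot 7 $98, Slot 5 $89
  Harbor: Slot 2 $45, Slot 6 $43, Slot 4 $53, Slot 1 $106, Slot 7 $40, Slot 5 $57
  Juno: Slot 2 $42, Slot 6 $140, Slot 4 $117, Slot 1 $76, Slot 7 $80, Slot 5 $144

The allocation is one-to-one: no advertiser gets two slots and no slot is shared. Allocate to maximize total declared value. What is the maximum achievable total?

Max total: $657

Optimal: Larkspur→Slot 2 ($54), Quanta→Slot 7 ($128), Delta→Slot 6 ($117), Summit→Slot 4 ($108), Harbor→Slot 1 ($106), Juno→Slot 5 ($144) — total 54+128+117+108+106+144 = $657.
Column-greedy (each slot in turn goes to its best remaining advertiser) gives $607, worse by 50.
Next-best assignment: Larkspur→Slot 2, Quanta→Slot 7, Delta→Slot 4, Summit→Slot 5, Harbor→Slot 1, Juno→Slot 6 = $650.
No other one-to-one assignment exceeds $657.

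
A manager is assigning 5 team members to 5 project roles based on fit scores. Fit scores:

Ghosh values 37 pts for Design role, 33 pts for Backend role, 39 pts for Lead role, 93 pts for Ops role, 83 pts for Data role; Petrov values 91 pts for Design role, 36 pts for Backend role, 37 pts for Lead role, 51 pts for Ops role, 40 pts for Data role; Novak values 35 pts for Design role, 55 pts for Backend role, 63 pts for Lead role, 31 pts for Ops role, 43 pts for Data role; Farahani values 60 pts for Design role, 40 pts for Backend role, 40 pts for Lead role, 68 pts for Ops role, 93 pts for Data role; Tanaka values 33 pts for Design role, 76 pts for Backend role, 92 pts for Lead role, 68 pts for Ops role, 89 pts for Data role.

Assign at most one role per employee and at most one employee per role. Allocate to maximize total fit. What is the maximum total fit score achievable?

Optimal: Ghosh→Ops role (93 pts), Petrov→Design role (91 pts), Novak→Backend role (55 pts), Farahani→Data role (93 pts), Tanaka→Lead role (92 pts) — total 93+91+55+93+92 = 424 pts.
Column-greedy (each role in turn goes to its best remaining employee) gives 416 pts, worse by 8.
Swapping Novak↔Petrov (Novak→Design role 35 pts, Petrov→Backend role 36 pts) loses 75.
Checked against all permutations: 424 pts is optimal.

Maximum total: 424 pts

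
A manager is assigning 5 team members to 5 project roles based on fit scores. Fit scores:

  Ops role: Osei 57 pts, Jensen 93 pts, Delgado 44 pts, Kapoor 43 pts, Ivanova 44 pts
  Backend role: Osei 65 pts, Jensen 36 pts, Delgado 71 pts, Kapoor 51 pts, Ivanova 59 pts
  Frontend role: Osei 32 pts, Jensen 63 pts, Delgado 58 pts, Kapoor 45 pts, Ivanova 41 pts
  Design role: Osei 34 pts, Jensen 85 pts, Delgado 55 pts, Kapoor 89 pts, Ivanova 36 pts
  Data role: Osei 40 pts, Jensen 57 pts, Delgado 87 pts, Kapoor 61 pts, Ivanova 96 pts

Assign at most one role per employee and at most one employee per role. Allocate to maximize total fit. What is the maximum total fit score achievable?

This is the linear assignment problem.
Optimal: Osei→Backend role (65 pts), Jensen→Ops role (93 pts), Delgado→Frontend role (58 pts), Kapoor→Design role (89 pts), Ivanova→Data role (96 pts) — total 65+93+58+89+96 = 401 pts.
Column-greedy (each role in turn goes to its best remaining employee) gives 285 pts, worse by 116.

Max total: 401 pts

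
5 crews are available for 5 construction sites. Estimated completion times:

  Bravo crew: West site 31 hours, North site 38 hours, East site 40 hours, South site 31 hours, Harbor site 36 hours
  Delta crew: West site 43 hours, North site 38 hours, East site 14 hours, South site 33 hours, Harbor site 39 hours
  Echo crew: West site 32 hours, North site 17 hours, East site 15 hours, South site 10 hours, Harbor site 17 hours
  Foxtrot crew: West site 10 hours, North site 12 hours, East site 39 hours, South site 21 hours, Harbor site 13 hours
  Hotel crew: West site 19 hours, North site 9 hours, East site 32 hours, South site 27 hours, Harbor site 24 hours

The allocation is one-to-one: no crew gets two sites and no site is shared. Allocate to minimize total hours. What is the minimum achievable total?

Treat this as an assignment problem: match each crew to one site.
Optimal: Bravo crew→West site (31 hours), Delta crew→East site (14 hours), Echo crew→South site (10 hours), Foxtrot crew→Harbor site (13 hours), Hotel crew→North site (9 hours) — total 31+14+10+13+9 = 77 hours.
Min-entry greedy (repeatedly take the single cheapest remaining cell) gives 79 hours, worse by 2.
Swapping Hotel crew↔Echo crew (Hotel crew→South site 27 hours, Echo crew→North site 17 hours) adds 25.

Min total: 77 hours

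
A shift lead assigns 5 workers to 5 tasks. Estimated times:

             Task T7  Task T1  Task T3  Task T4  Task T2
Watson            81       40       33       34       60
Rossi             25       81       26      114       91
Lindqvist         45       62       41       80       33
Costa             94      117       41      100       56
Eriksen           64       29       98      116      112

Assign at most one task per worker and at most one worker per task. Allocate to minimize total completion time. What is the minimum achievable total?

Minimum total: 162 min

Treat this as an assignment problem: match each worker to one task.
Optimal: Watson→Task T4 (34 min), Rossi→Task T7 (25 min), Lindqvist→Task T2 (33 min), Costa→Task T3 (41 min), Eriksen→Task T1 (29 min) — total 34+25+33+41+29 = 162 min.
Column-greedy (each task in turn goes to its cheapest remaining worker) gives 223 min, worse by 61.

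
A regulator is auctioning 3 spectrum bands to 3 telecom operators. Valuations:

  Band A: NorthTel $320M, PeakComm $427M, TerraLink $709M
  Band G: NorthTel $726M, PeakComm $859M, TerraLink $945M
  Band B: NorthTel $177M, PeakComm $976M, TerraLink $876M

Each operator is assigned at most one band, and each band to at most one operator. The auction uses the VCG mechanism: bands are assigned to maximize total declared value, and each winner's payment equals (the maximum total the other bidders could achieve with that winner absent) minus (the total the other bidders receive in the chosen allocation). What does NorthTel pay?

Efficient allocation: NorthTel→Band G ($726M), PeakComm→Band B ($976M), TerraLink→Band A ($709M); total welfare W = $2411M.
NorthTel receives Band G at value $726M, so the others get W − 726 = $1685M.
Without NorthTel: best allocation of the remaining 2 bidders over all 3 bands is PeakComm→Band B ($976M), TerraLink→Band G ($945M), total $1921M.
VCG payment = (others' best without NorthTel) − (others' welfare with NorthTel) = 1921 − 1685 = $236M.

NorthTel pays $236M.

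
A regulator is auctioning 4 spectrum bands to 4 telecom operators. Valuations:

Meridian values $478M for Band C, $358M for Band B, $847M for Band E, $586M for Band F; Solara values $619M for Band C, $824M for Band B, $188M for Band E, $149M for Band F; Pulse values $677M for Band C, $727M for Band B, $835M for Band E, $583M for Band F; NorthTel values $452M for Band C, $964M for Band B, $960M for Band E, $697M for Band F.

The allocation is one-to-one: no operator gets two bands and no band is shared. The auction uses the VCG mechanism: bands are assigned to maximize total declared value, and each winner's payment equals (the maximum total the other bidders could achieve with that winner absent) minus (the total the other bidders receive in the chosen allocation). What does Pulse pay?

Pulse pays $60M.

Efficient allocation: Meridian→Band F ($586M), Solara→Band B ($824M), Pulse→Band C ($677M), NorthTel→Band E ($960M); total welfare W = $3047M.
Pulse receives Band C at value $677M, so the others get W − 677 = $2370M.
Without Pulse: best allocation of the remaining 3 bidders over all 4 bands is Meridian→Band E ($847M), Solara→Band C ($619M), NorthTel→Band B ($964M), total $2430M.
VCG payment = (others' best without Pulse) − (others' welfare with Pulse) = 2430 − 2370 = $60M.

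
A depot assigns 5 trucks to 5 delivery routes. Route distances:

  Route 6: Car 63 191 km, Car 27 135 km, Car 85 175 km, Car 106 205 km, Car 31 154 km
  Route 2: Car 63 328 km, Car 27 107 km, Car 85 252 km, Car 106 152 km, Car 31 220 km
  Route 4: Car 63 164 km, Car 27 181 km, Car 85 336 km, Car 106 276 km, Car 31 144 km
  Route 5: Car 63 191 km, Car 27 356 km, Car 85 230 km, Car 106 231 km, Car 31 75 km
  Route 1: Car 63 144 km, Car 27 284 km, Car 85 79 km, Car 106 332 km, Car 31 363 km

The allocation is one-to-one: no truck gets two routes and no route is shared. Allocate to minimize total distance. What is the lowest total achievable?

This is the linear assignment problem.
Optimal: Car 63→Route 4 (164 km), Car 27→Route 6 (135 km), Car 85→Route 1 (79 km), Car 106→Route 2 (152 km), Car 31→Route 5 (75 km) — total 164+135+79+152+75 = 605 km.
Min-entry greedy (repeatedly take the single cheapest remaining cell) gives 630 km, worse by 25.
Every other assignment is strictly worse.

Min total: 605 km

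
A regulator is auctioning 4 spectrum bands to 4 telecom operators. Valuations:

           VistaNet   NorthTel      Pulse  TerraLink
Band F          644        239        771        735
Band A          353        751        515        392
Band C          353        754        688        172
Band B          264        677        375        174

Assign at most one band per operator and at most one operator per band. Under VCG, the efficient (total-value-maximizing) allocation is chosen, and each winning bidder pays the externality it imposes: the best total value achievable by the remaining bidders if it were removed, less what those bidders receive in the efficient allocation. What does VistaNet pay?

VistaNet pays $74M.

Efficient allocation: VistaNet→Band A ($353M), NorthTel→Band B ($677M), Pulse→Band C ($688M), TerraLink→Band F ($735M); total welfare W = $2453M.
VistaNet receives Band A at value $353M, so the others get W − 353 = $2100M.
Without VistaNet: best allocation of the remaining 3 bidders over all 4 bands is NorthTel→Band A ($751M), Pulse→Band C ($688M), TerraLink→Band F ($735M), total $2174M.
VCG payment = (others' best without VistaNet) − (others' welfare with VistaNet) = 2174 − 2100 = $74M.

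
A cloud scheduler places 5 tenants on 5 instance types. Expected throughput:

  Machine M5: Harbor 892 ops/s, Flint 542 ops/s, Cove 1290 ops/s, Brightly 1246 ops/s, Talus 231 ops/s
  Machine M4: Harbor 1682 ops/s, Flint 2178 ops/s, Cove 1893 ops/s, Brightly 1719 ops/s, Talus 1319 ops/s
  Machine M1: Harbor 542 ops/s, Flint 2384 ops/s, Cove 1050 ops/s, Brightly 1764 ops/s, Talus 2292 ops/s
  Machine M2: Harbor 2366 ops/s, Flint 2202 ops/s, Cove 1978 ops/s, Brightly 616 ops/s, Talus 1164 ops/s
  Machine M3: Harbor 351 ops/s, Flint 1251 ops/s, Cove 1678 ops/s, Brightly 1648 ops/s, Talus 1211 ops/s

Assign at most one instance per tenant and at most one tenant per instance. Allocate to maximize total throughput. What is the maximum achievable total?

Optimal: Harbor→Machine M2 (2366 ops/s), Flint→Machine M4 (2178 ops/s), Cove→Machine M5 (1290 ops/s), Brightly→Machine M3 (1648 ops/s), Talus→Machine M1 (2292 ops/s) — total 2366+2178+1290+1648+2292 = 9774 ops/s.
Row-greedy (each tenant in turn takes its best remaining instance) gives 8522 ops/s, worse by 1252.
Next-best assignment: Harbor→Machine M2, Flint→Machine M4, Cove→Machine M3, Brightly→Machine M5, Talus→Machine M1 = 9760 ops/s.
No other one-to-one assignment exceeds 9774 ops/s.

Max total: 9774 ops/s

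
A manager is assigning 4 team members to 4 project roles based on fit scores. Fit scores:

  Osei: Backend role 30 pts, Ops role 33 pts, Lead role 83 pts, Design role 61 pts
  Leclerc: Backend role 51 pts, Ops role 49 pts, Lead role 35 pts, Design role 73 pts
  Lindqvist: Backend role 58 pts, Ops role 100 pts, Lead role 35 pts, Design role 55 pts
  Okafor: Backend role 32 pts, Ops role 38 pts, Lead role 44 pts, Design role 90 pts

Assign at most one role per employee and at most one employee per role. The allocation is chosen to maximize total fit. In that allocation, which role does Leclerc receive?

Optimal: Osei→Lead role (83 pts), Leclerc→Backend role (51 pts), Lindqvist→Ops role (100 pts), Okafor→Design role (90 pts) — total 83+51+100+90 = 324 pts.
Row-greedy (each employee in turn takes its best remaining role) gives 288 pts, worse by 36.
Next-best assignment: Osei→Lead role, Leclerc→Design role, Lindqvist→Ops role, Okafor→Backend role = 288 pts.
Checked against all permutations: 324 pts is optimal.
Leclerc's own top role is Design role (73 pts), but forcing Leclerc→Design role and reassigning the rest optimally gives only 288 pts — worse by 36.

Leclerc receives Backend role.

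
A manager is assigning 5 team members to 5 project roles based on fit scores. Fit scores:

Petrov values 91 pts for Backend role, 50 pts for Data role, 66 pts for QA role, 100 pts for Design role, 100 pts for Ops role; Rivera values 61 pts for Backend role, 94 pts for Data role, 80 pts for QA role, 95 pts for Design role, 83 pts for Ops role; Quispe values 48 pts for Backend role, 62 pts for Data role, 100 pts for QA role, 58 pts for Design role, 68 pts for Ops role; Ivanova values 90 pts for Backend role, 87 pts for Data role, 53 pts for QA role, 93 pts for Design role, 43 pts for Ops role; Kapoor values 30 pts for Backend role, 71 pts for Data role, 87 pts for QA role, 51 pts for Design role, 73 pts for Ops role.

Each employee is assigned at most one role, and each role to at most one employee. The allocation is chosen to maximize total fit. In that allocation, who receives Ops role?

Kapoor receives Ops role.

This is the linear assignment problem.
Optimal: Petrov→Design role (100 pts), Rivera→Data role (94 pts), Quispe→QA role (100 pts), Ivanova→Backend role (90 pts), Kapoor→Ops role (73 pts) — total 100+94+100+90+73 = 457 pts.
Column-greedy (each role in turn goes to its best remaining employee) gives 451 pts, worse by 6.
Checked against all permutations: 457 pts is optimal.
Kapoor's own top role is QA role (87 pts), but forcing Kapoor→QA role and reassigning the rest optimally gives only 439 pts — worse by 18.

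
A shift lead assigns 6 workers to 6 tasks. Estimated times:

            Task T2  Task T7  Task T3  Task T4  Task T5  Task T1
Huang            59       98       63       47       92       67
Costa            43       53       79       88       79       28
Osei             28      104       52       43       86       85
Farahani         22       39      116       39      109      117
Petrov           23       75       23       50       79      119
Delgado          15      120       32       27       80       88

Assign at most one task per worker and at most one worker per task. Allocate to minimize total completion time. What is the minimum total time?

Min total: 237 min

This is a one-to-one assignment (minimum-cost bipartite matching).
Optimal: Huang→Task T5 (92 min), Costa→Task T1 (28 min), Osei→Task T2 (28 min), Farahani→Task T7 (39 min), Petrov→Task T3 (23 min), Delgado→Task T4 (27 min) — total 92+28+28+39+23+27 = 237 min.
Row-greedy (each worker in turn takes its cheapest remaining task) gives 245 min, worse by 8.
Every other assignment is strictly worse.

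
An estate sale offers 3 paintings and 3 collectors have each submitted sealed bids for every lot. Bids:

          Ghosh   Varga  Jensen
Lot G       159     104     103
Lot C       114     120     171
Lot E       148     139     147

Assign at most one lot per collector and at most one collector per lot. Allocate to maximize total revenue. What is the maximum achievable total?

Optimal: Ghosh→Lot G ($159), Varga→Lot E ($139), Jensen→Lot C ($171) — total 159+139+171 = $469.
No other one-to-one assignment exceeds $469.

Maximum total: $469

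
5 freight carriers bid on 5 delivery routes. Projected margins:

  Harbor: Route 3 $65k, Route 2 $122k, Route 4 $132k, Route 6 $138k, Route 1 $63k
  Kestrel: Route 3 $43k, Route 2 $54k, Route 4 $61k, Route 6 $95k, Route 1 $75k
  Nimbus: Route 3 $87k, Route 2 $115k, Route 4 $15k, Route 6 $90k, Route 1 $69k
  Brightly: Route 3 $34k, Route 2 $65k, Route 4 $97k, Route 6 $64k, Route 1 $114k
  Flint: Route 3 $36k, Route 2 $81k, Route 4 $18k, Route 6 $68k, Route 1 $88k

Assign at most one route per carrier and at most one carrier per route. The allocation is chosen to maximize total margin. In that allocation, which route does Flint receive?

Flint receives Route 2.

Treat this as an assignment problem: match each carrier to one route.
Optimal: Harbor→Route 4 ($132k), Kestrel→Route 6 ($95k), Nimbus→Route 3 ($87k), Brightly→Route 1 ($114k), Flint→Route 2 ($81k) — total 132+95+87+114+81 = $509k.
Column-greedy (each route in turn goes to its best remaining carrier) gives $489k, worse by 20.
Swapping Flint↔Nimbus (Flint→Route 3 $36k, Nimbus→Route 2 $115k) loses 17.
Every other assignment is strictly worse.
Flint's own top route is Route 1 ($88k), but forcing Flint→Route 1 and reassigning the rest optimally gives only $489k — worse by 20.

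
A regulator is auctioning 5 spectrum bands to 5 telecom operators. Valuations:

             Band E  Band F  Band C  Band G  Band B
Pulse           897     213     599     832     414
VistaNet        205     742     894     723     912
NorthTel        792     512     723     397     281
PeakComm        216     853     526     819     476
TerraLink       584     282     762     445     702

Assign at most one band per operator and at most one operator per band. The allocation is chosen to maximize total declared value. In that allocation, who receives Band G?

Treat this as an assignment problem: match each operator to one band.
Optimal: Pulse→Band G ($832M), VistaNet→Band B ($912M), NorthTel→Band E ($792M), PeakComm→Band F ($853M), TerraLink→Band C ($762M) — total 832+912+792+853+762 = $4151M.
Column-greedy (each band in turn goes to its best remaining operator) gives $3370M, worse by 781.
Next-best assignment: Pulse→Band G, VistaNet→Band C, NorthTel→Band E, PeakComm→Band F, TerraLink→Band B = $4073M.
Checked against all permutations: $4151M is optimal.
Pulse's own top band is Band E ($897M), but forcing Pulse→Band E and reassigning the rest optimally gives only $3902M — worse by 249.

Pulse receives Band G.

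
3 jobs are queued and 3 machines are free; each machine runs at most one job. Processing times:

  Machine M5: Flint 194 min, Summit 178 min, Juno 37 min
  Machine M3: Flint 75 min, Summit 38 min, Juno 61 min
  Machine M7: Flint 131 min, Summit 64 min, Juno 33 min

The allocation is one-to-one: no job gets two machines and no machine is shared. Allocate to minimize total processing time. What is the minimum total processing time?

Minimum total: 176 min

Optimal: Flint→Machine M3 (75 min), Summit→Machine M7 (64 min), Juno→Machine M5 (37 min) — total 75+64+37 = 176 min.
Min-entry greedy (repeatedly take the single cheapest remaining cell) gives 265 min, worse by 89.
No other one-to-one assignment undercuts 176 min.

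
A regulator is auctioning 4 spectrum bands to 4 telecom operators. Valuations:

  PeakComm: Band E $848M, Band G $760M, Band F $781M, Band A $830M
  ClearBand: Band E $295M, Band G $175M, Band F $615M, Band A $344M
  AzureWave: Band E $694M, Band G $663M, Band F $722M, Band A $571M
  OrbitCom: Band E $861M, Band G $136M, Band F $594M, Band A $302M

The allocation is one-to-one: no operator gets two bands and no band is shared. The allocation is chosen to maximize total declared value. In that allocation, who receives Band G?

Optimal: PeakComm→Band A ($830M), ClearBand→Band F ($615M), AzureWave→Band G ($663M), OrbitCom→Band E ($861M) — total 830+615+663+861 = $2969M.
Next-best assignment: PeakComm→Band G, ClearBand→Band F, AzureWave→Band A, OrbitCom→Band E = $2807M.
AzureWave's own top band is Band F ($722M), but forcing AzureWave→Band F and reassigning the rest optimally gives only $2687M — worse by 282.

AzureWave receives Band G.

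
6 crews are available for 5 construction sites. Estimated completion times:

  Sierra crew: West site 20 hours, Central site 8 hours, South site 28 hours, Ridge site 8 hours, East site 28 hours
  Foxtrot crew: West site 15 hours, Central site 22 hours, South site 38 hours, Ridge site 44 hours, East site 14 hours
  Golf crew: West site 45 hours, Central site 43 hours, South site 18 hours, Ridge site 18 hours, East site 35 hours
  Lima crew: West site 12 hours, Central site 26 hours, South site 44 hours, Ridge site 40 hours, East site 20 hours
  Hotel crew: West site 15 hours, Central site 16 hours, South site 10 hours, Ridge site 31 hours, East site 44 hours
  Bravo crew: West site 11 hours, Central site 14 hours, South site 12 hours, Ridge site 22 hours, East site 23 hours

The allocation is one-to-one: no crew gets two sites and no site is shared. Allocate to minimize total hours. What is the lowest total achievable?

This is the linear assignment problem.
Optimal: Lima crew→West site (12 hours), Bravo crew→Central site (14 hours), Hotel crew→South site (10 hours), Sierra crew→Ridge site (8 hours), Foxtrot crew→East site (14 hours) — total 12+14+10+8+14 = 58 hours.
Min-entry greedy (repeatedly take the single cheapest remaining cell) gives 61 hours, worse by 3.
Next-best assignment: Bravo crew→West site, Sierra crew→Central site, Hotel crew→South site, Golf crew→Ridge site, Foxtrot crew→East site = 61 hours.

Min total: 58 hours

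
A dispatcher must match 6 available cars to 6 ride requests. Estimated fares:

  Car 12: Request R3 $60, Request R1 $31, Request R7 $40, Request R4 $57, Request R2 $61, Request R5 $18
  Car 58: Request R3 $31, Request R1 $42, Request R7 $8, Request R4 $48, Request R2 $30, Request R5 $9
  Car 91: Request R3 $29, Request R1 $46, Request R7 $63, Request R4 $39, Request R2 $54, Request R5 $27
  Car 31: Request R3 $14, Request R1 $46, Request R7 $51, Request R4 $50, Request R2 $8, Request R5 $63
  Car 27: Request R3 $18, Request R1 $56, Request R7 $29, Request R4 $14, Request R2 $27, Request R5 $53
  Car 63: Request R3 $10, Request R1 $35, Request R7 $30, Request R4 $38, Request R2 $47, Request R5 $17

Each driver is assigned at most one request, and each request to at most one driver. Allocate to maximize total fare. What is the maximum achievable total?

Max total: $337

Treat this as an assignment problem: match each driver to one request.
Optimal: Car 12→Request R3 ($60), Car 58→Request R4 ($48), Car 91→Request R7 ($63), Car 31→Request R5 ($63), Car 27→Request R1 ($56), Car 63→Request R2 ($47) — total 60+48+63+63+56+47 = $337.
Row-greedy (each driver in turn takes its best remaining request) gives $301, worse by 36.
Next-best assignment: Car 12→Request R3, Car 58→Request R4, Car 91→Request R7, Car 31→Request R1, Car 27→Request R5, Car 63→Request R2 = $317.
Checked against all permutations: $337 is optimal.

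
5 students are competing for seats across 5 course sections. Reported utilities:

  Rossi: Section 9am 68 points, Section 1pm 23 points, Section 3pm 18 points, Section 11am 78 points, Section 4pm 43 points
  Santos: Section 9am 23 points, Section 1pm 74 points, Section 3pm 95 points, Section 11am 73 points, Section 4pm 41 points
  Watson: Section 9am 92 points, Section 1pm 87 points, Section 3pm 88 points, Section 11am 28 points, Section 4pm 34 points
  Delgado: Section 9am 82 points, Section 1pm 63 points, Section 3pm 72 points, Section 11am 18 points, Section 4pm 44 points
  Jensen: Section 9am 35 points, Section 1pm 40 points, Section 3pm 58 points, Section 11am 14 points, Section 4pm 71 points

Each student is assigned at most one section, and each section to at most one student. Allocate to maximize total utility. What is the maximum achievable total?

Max total: 413 points

This is the linear assignment problem.
Optimal: Rossi→Section 11am (78 points), Santos→Section 3pm (95 points), Watson→Section 1pm (87 points), Delgado→Section 9am (82 points), Jensen→Section 4pm (71 points) — total 78+95+87+82+71 = 413 points.
Checked against all permutations: 413 points is optimal.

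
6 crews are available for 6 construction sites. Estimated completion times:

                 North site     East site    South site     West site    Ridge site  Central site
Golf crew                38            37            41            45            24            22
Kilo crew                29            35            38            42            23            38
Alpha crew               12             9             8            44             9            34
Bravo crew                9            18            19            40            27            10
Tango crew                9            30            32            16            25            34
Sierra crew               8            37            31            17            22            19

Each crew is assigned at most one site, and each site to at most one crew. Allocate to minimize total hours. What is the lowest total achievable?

Optimal: Golf crew→Central site (22 hours), Kilo crew→Ridge site (23 hours), Alpha crew→South site (8 hours), Bravo crew→East site (18 hours), Tango crew→West site (16 hours), Sierra crew→North site (8 hours) — total 22+23+8+18+16+8 = 95 hours.
Swapping Bravo crew↔Sierra crew (Bravo crew→North site 9 hours, Sierra crew→East site 37 hours) adds 20.
Checked against all permutations: 95 hours is optimal.

Min total: 95 hours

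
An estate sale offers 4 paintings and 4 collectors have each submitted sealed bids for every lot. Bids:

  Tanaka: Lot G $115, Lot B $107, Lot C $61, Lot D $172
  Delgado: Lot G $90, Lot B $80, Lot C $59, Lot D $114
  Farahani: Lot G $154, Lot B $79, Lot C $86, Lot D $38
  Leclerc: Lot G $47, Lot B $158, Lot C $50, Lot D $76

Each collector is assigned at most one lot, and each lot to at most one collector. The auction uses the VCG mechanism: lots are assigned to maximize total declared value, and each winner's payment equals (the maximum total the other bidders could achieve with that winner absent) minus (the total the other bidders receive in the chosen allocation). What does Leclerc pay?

Leclerc pays $21.

Efficient allocation: Tanaka→Lot D ($172), Delgado→Lot C ($59), Farahani→Lot G ($154), Leclerc→Lot B ($158); total welfare W = $543.
Leclerc receives Lot B at value $158, so the others get W − 158 = $385.
Without Leclerc: best allocation of the remaining 3 bidders over all 4 lots is Tanaka→Lot D ($172), Delgado→Lot B ($80), Farahani→Lot G ($154), total $406.
VCG payment = (others' best without Leclerc) − (others' welfare with Leclerc) = 406 − 385 = $21.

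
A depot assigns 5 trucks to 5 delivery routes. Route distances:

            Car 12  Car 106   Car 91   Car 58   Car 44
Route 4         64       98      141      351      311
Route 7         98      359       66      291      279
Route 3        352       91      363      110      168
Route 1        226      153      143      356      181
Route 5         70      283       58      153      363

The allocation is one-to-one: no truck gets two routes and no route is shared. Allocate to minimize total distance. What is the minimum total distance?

Min total: 525 km

This is the linear assignment problem.
Optimal: Car 12→Route 5 (70 km), Car 106→Route 4 (98 km), Car 91→Route 7 (66 km), Car 58→Route 3 (110 km), Car 44→Route 1 (181 km) — total 70+98+66+110+181 = 525 km.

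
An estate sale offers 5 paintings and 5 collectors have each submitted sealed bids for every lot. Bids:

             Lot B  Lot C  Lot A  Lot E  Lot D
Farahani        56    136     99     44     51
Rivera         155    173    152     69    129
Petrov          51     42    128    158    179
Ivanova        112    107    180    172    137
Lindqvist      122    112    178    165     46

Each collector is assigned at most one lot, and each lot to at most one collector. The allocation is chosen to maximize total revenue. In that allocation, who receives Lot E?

Ivanova receives Lot E.

Optimal: Farahani→Lot C ($136), Rivera→Lot B ($155), Petrov→Lot D ($179), Ivanova→Lot E ($172), Lindqvist→Lot A ($178) — total 136+155+179+172+178 = $820.
Row-greedy (each collector in turn takes its best remaining lot) gives $815, worse by 5.
Ivanova's own top lot is Lot A ($180), but forcing Ivanova→Lot A and reassigning the rest optimally gives only $815 — worse by 5.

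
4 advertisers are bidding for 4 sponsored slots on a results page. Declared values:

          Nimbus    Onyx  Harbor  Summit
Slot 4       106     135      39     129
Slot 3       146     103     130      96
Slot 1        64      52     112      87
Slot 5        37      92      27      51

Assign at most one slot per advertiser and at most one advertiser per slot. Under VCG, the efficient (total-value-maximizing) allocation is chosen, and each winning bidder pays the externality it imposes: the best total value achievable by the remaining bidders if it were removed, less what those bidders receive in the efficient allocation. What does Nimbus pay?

Efficient allocation: Nimbus→Slot 3 ($146), Onyx→Slot 5 ($92), Harbor→Slot 1 ($112), Summit→Slot 4 ($129); total welfare W = $479.
Nimbus receives Slot 3 at value $146, so the others get W − 146 = $333.
Without Nimbus: best allocation of the remaining 3 bidders over all 4 slots is Onyx→Slot 4 ($135), Harbor→Slot 3 ($130), Summit→Slot 1 ($87), total $352.
VCG payment = (others' best without Nimbus) − (others' welfare with Nimbus) = 352 − 333 = $19.

Nimbus pays $19.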